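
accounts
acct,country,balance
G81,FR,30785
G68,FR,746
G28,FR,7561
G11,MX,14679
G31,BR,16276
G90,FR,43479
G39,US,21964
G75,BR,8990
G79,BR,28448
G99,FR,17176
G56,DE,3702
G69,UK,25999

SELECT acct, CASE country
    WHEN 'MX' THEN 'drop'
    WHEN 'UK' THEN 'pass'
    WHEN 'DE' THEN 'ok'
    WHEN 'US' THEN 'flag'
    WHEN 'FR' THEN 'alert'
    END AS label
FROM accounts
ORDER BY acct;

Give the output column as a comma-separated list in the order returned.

drop, alert, NULL, flag, ok, alert, pass, NULL, NULL, alert, alert, alert

acct=G11: country='MX' → drop
acct=G28: country='FR' → alert
acct=G31: (no match → NULL) → NULL
acct=G39: country='US' → flag
acct=G56: country='DE' → ok
acct=G68: country='FR' → alert
acct=G69: country='UK' → pass
acct=G75: (no match → NULL) → NULL
acct=G79: (no match → NULL) → NULL
acct=G81: country='FR' → alert
acct=G90: country='FR' → alert
acct=G99: country='FR' → alert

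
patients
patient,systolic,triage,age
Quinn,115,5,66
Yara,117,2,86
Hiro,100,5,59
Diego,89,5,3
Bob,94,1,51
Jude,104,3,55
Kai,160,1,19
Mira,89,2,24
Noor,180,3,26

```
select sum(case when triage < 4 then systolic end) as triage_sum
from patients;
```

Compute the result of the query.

744

patient=Quinn: ✗
patient=Yara: ✓ → 117
patient=Hiro: ✗
patient=Diego: ✗
patient=Bob: ✓ → 94
patient=Jude: ✓ → 104
patient=Kai: ✓ → 160
patient=Mira: ✓ → 89
patient=Noor: ✓ → 180
triage_sum = 117 + 94 + 104 + 160 + 89 + 180 = 744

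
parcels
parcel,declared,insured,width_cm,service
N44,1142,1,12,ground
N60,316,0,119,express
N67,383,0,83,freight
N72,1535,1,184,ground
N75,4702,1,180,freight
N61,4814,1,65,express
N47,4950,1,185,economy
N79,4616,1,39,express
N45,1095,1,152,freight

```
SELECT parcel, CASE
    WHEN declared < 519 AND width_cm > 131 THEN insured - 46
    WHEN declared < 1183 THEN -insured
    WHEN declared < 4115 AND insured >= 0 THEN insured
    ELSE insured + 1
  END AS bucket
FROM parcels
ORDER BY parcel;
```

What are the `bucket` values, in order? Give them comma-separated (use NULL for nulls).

parcel=N44: declared < 1183 → -1
parcel=N45: declared < 1183 → -1
parcel=N47: ELSE → 2
parcel=N60: declared < 1183 → 0
parcel=N61: ELSE → 2
parcel=N67: declared < 1183 → 0
parcel=N72: declared < 4115 AND insured >= 0 → 1
parcel=N75: ELSE → 2
parcel=N79: ELSE → 2

-1, -1, 2, 0, 2, 0, 1, 2, 2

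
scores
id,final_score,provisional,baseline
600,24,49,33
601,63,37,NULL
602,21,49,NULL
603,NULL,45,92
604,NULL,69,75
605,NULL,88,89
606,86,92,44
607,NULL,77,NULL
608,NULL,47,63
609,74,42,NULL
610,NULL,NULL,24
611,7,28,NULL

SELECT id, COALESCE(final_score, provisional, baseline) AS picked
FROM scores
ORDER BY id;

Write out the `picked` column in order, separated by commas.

id=600: final_score=24 → 24
id=601: final_score=63 → 63
id=602: final_score=21 → 21
id=603: final_score=NULL, provisional=45 → 45
id=604: final_score=NULL, provisional=69 → 69
id=605: final_score=NULL, provisional=88 → 88
id=606: final_score=86 → 86
id=607: final_score=NULL, provisional=77 → 77
id=608: final_score=NULL, provisional=47 → 47
id=609: final_score=74 → 74
id=610: final_score=NULL, provisional=NULL, baseline=24 → 24
id=611: final_score=7 → 7

24, 63, 21, 45, 69, 88, 86, 77, 47, 74, 24, 7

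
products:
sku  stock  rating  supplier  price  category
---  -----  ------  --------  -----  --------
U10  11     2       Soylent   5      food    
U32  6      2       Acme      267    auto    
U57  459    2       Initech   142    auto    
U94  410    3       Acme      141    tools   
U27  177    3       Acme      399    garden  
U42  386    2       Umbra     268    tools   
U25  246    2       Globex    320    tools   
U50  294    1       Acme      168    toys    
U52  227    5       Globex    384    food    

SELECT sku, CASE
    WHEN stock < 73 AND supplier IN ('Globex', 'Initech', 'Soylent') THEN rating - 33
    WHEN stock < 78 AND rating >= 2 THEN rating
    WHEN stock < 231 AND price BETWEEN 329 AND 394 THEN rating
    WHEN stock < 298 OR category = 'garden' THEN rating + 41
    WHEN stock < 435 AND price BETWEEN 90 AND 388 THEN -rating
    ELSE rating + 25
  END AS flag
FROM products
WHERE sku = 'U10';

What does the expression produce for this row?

-31

sku = U10: stock=11, rating=2, supplier=Soylent, price=5, category=food.
stock < 73 AND supplier IN ('Globex', 'Initech', 'Soylent') → true → -31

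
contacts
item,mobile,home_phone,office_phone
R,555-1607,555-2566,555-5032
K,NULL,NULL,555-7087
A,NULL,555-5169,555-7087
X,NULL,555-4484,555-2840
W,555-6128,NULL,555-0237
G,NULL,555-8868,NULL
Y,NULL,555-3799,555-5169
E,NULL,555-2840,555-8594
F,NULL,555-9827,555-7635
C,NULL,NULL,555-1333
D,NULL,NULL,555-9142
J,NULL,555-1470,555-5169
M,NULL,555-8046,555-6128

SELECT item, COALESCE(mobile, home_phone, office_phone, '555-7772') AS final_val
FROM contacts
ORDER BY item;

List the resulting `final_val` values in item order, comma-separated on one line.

item=A: mobile=NULL, home_phone=555-5169 → 555-5169
item=C: mobile=NULL, home_phone=NULL, office_phone=555-1333 → 555-1333
item=D: mobile=NULL, home_phone=NULL, office_phone=555-9142 → 555-9142
item=E: mobile=NULL, home_phone=555-2840 → 555-2840
item=F: mobile=NULL, home_phone=555-9827 → 555-9827
item=G: mobile=NULL, home_phone=555-8868 → 555-8868
item=J: mobile=NULL, home_phone=555-1470 → 555-1470
item=K: mobile=NULL, home_phone=NULL, office_phone=555-7087 → 555-7087
item=M: mobile=NULL, home_phone=555-8046 → 555-8046
item=R: mobile=555-1607 → 555-1607
item=W: mobile=555-6128 → 555-6128
item=X: mobile=NULL, home_phone=555-4484 → 555-4484
item=Y: mobile=NULL, home_phone=555-3799 → 555-3799

555-5169, 555-1333, 555-9142, 555-2840, 555-9827, 555-8868, 555-1470, 555-7087, 555-8046, 555-1607, 555-6128, 555-4484, 555-3799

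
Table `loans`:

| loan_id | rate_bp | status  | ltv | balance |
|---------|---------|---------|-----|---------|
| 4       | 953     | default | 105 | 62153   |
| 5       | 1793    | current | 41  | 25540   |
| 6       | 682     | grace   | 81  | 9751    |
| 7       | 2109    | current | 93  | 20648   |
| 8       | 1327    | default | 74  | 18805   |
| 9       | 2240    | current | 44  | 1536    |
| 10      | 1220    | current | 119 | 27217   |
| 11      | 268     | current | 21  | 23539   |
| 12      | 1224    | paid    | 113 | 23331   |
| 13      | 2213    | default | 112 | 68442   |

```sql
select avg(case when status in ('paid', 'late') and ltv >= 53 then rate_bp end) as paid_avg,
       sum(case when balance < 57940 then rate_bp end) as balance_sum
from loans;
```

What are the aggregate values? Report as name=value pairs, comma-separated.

[paid_avg: status in ('paid', 'late') and ltv >= 53]
loan_id=4: ✗
loan_id=5: ✗
loan_id=6: ✗
loan_id=7: ✗
loan_id=8: ✗
loan_id=9: ✗
loan_id=10: ✗
loan_id=11: ✗
loan_id=12: ✓ → 1224
loan_id=13: ✗
paid_avg = 1224
—
[balance_sum: balance < 57940]
loan_id=4: ✗
loan_id=5: ✓ → 1793
loan_id=6: ✓ → 682
loan_id=7: ✓ → 2109
loan_id=8: ✓ → 1327
loan_id=9: ✓ → 2240
loan_id=10: ✓ → 1220
loan_id=11: ✓ → 268
loan_id=12: ✓ → 1224
loan_id=13: ✗
balance_sum = 1793 + 682 + 2109 + 1327 + 2240 + 1220 + 268 + 1224 = 10863

paid_avg=1224, balance_sum=10863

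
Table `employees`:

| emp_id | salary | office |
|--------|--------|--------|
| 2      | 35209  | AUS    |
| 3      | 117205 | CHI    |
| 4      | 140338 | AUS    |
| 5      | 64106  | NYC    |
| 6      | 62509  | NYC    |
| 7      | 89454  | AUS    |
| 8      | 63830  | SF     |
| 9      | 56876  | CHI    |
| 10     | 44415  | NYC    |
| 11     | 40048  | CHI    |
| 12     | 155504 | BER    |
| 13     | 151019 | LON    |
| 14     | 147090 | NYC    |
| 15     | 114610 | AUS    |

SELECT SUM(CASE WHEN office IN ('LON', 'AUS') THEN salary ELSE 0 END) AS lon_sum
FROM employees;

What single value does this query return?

emp_id=2: ✓ → 35209
emp_id=3: ✗
emp_id=4: ✓ → 140338
emp_id=5: ✗
emp_id=6: ✗
emp_id=7: ✓ → 89454
emp_id=8: ✗
emp_id=9: ✗
emp_id=10: ✗
emp_id=11: ✗
emp_id=12: ✗
emp_id=13: ✓ → 151019
emp_id=14: ✗
emp_id=15: ✓ → 114610
lon_sum = 35209 + 140338 + 89454 + 151019 + 114610 = 530630

530630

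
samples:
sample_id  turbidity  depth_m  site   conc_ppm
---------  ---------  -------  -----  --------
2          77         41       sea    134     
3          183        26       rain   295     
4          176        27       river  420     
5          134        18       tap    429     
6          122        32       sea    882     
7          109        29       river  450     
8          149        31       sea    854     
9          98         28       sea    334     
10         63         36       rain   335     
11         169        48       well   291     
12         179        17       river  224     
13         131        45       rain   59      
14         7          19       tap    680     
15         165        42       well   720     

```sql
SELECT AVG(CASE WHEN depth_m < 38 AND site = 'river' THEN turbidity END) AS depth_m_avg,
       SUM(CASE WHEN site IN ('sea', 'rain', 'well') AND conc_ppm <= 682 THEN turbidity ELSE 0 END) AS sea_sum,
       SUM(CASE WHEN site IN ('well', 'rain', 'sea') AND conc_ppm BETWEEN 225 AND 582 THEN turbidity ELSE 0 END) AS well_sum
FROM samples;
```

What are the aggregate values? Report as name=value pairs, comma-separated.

[depth_m_avg: depth_m < 38 AND site = 'river']
sample_id=2: ✗
sample_id=3: ✗
sample_id=4: ✓ → 176
sample_id=5: ✗
sample_id=6: ✗
sample_id=7: ✓ → 109
sample_id=8: ✗
sample_id=9: ✗
sample_id=10: ✗
sample_id=11: ✗
sample_id=12: ✓ → 179
sample_id=13: ✗
sample_id=14: ✗
sample_id=15: ✗
depth_m_avg = (176 + 109 + 179) / 3 = 154.6666666667
—
[sea_sum: site IN ('sea', 'rain', 'well') AND conc_ppm <= 682]
sample_id=2: ✓ → 77
sample_id=3: ✓ → 183
sample_id=4: ✗
sample_id=5: ✗
sample_id=6: ✗
sample_id=7: ✗
sample_id=8: ✗
sample_id=9: ✓ → 98
sample_id=10: ✓ → 63
sample_id=11: ✓ → 169
sample_id=12: ✗
sample_id=13: ✓ → 131
sample_id=14: ✗
sample_id=15: ✗
sea_sum = 77 + 183 + 98 + 63 + 169 + 131 = 721
—
[well_sum: site IN ('well', 'rain', 'sea') AND conc_ppm BETWEEN 225 AND 582]
sample_id=2: ✗
sample_id=3: ✓ → 183
sample_id=4: ✗
sample_id=5: ✗
sample_id=6: ✗
sample_id=7: ✗
sample_id=8: ✗
sample_id=9: ✓ → 98
sample_id=10: ✓ → 63
sample_id=11: ✓ → 169
sample_id=12: ✗
sample_id=13: ✗
sample_id=14: ✗
sample_id=15: ✗
well_sum = 183 + 98 + 63 + 169 = 513

depth_m_avg=154.6666666667, sea_sum=721, well_sum=513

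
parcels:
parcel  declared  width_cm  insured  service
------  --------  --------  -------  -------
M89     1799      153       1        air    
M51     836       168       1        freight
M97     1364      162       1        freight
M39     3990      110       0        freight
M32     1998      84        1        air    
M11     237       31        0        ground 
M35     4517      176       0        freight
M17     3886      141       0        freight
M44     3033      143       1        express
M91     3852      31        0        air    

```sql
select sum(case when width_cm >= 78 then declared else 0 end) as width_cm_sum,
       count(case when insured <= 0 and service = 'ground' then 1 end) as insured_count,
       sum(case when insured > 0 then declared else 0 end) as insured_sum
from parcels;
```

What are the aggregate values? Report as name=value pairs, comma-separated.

[width_cm_sum: width_cm >= 78]
parcel=M89: ✓ → 1799
parcel=M51: ✓ → 836
parcel=M97: ✓ → 1364
parcel=M39: ✓ → 3990
parcel=M32: ✓ → 1998
parcel=M11: ✗
parcel=M35: ✓ → 4517
parcel=M17: ✓ → 3886
parcel=M44: ✓ → 3033
parcel=M91: ✗
width_cm_sum = 1799 + 836 + 1364 + 3990 + 1998 + 4517 + 3886 + 3033 = 21423
—
[insured_count: insured <= 0 and service = 'ground']
parcel=M89: ✗
parcel=M51: ✗
parcel=M97: ✗
parcel=M39: ✗
parcel=M32: ✗
parcel=M11: ✓ → 1
parcel=M35: ✗
parcel=M17: ✗
parcel=M44: ✗
parcel=M91: ✗
insured_count = COUNT(1) = 1
—
[insured_sum: insured > 0]
parcel=M89: ✓ → 1799
parcel=M51: ✓ → 836
parcel=M97: ✓ → 1364
parcel=M39: ✗
parcel=M32: ✓ → 1998
parcel=M11: ✗
parcel=M35: ✗
parcel=M17: ✗
parcel=M44: ✓ → 3033
parcel=M91: ✗
insured_sum = 1799 + 836 + 1364 + 1998 + 3033 = 9030

width_cm_sum=21423, insured_count=1, insured_sum=9030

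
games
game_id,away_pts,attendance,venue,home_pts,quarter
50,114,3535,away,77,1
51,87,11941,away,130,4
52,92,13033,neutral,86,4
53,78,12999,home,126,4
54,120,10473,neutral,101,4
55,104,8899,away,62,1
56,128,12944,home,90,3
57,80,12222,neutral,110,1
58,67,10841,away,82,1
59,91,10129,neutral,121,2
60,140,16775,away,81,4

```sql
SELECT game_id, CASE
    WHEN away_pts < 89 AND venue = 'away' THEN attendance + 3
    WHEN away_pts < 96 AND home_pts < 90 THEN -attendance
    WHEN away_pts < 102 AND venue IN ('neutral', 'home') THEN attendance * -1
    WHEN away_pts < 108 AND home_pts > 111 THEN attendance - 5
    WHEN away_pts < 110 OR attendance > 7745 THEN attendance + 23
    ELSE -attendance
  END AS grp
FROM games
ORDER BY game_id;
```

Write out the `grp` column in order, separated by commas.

game_id=50: ELSE → -3535
game_id=51: away_pts < 89 AND venue = 'away' → 11944
game_id=52: away_pts < 96 AND home_pts < 90 → -13033
game_id=53: away_pts < 102 AND venue IN ('neutral', 'home') → -12999
game_id=54: away_pts < 110 OR attendance > 7745 → 10496
game_id=55: away_pts < 110 OR attendance > 7745 → 8922
game_id=56: away_pts < 110 OR attendance > 7745 → 12967
game_id=57: away_pts < 102 AND venue IN ('neutral', 'home') → -12222
game_id=58: away_pts < 89 AND venue = 'away' → 10844
game_id=59: away_pts < 102 AND venue IN ('neutral', 'home') → -10129
game_id=60: away_pts < 110 OR attendance > 7745 → 16798

-3535, 11944, -13033, -12999, 10496, 8922, 12967, -12222, 10844, -10129, 16798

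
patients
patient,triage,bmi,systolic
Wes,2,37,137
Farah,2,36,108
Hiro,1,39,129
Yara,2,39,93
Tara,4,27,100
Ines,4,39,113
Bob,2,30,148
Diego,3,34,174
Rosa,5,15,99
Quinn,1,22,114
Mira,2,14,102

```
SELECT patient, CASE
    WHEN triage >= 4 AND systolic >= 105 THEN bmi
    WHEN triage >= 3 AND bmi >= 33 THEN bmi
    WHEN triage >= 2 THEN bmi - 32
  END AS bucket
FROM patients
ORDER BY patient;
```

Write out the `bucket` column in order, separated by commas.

-2, 34, 4, NULL, 39, -18, NULL, -17, -5, 5, 7

patient=Bob: triage >= 2 → -2
patient=Diego: triage >= 3 AND bmi >= 33 → 34
patient=Farah: triage >= 2 → 4
patient=Hiro: (no match → NULL) → NULL
patient=Ines: triage >= 4 AND systolic >= 105 → 39
patient=Mira: triage >= 2 → -18
patient=Quinn: (no match → NULL) → NULL
patient=Rosa: triage >= 2 → -17
patient=Tara: triage >= 2 → -5
patient=Wes: triage >= 2 → 5
patient=Yara: triage >= 2 → 7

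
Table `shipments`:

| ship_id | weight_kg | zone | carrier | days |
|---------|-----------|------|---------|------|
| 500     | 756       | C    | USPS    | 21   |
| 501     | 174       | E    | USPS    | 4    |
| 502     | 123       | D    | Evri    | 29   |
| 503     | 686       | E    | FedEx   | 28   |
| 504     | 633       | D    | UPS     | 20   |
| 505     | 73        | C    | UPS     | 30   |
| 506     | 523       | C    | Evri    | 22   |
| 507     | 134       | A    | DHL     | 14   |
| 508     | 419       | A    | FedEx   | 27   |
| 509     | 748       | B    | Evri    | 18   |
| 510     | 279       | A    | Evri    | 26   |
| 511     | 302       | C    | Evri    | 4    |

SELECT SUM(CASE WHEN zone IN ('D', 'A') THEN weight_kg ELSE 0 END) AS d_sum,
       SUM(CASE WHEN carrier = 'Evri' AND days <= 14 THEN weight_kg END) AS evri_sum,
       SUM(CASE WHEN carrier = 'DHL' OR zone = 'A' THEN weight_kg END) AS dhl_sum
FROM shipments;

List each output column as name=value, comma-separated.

d_sum=1588, evri_sum=302, dhl_sum=832

[d_sum: zone IN ('D', 'A')]
ship_id=500: ✗
ship_id=501: ✗
ship_id=502: ✓ → 123
ship_id=503: ✗
ship_id=504: ✓ → 633
ship_id=505: ✗
ship_id=506: ✗
ship_id=507: ✓ → 134
ship_id=508: ✓ → 419
ship_id=509: ✗
ship_id=510: ✓ → 279
ship_id=511: ✗
d_sum = 123 + 633 + 134 + 419 + 279 = 1588
—
[evri_sum: carrier = 'Evri' AND days <= 14]
ship_id=500: ✗
ship_id=501: ✗
ship_id=502: ✗
ship_id=503: ✗
ship_id=504: ✗
ship_id=505: ✗
ship_id=506: ✗
ship_id=507: ✗
ship_id=508: ✗
ship_id=509: ✗
ship_id=510: ✗
ship_id=511: ✓ → 302
evri_sum = 302
—
[dhl_sum: carrier = 'DHL' OR zone = 'A']
ship_id=500: ✗
ship_id=501: ✗
ship_id=502: ✗
ship_id=503: ✗
ship_id=504: ✗
ship_id=505: ✗
ship_id=506: ✗
ship_id=507: ✓ → 134
ship_id=508: ✓ → 419
ship_id=509: ✗
ship_id=510: ✓ → 279
ship_id=511: ✗
dhl_sum = 134 + 419 + 279 = 832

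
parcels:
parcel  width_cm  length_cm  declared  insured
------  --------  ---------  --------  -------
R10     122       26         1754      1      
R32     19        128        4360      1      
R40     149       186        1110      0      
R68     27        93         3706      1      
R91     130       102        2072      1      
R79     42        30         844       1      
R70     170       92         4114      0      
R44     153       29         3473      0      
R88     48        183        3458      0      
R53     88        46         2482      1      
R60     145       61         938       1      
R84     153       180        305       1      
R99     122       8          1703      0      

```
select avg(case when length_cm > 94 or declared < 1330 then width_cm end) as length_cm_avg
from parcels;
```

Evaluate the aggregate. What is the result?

parcel=R10: ✗
parcel=R32: ✓ → 19
parcel=R40: ✓ → 149
parcel=R68: ✗
parcel=R91: ✓ → 130
parcel=R79: ✓ → 42
parcel=R70: ✗
parcel=R44: ✗
parcel=R88: ✓ → 48
parcel=R53: ✗
parcel=R60: ✓ → 145
parcel=R84: ✓ → 153
parcel=R99: ✗
length_cm_avg = (19 + 149 + 130 + 42 + 48 + 145 + 153) / 7 = 98

98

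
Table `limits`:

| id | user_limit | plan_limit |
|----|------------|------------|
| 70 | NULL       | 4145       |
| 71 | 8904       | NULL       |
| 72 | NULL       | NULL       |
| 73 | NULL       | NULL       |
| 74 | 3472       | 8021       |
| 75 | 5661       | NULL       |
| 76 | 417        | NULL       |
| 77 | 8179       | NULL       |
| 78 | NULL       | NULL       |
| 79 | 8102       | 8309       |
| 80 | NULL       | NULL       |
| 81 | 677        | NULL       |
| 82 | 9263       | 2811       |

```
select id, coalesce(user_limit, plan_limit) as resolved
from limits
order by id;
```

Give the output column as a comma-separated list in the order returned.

id=70: user_limit=NULL, plan_limit=4145 → 4145
id=71: user_limit=8904 → 8904
id=72: user_limit=NULL, plan_limit=NULL (all NULL) → NULL
id=73: user_limit=NULL, plan_limit=NULL (all NULL) → NULL
id=74: user_limit=3472 → 3472
id=75: user_limit=5661 → 5661
id=76: user_limit=417 → 417
id=77: user_limit=8179 → 8179
id=78: user_limit=NULL, plan_limit=NULL (all NULL) → NULL
id=79: user_limit=8102 → 8102
id=80: user_limit=NULL, plan_limit=NULL (all NULL) → NULL
id=81: user_limit=677 → 677
id=82: user_limit=9263 → 9263

4145, 8904, NULL, NULL, 3472, 5661, 417, 8179, NULL, 8102, NULL, 677, 9263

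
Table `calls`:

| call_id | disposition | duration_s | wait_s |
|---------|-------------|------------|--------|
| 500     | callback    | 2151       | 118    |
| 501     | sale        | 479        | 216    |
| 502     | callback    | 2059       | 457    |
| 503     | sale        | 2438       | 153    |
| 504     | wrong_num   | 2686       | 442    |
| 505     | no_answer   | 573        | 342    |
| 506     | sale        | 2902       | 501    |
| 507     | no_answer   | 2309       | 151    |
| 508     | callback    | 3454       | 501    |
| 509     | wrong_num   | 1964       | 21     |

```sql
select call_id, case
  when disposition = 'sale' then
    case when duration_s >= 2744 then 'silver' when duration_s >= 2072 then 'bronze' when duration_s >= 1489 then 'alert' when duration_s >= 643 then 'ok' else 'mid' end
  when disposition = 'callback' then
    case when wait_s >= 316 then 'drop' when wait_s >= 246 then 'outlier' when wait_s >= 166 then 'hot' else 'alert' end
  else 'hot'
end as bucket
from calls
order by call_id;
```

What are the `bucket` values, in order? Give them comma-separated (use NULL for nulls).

alert, mid, drop, bronze, hot, hot, silver, hot, drop, hot

call_id=500: disposition='callback' → inner[ELSE] → alert
call_id=501: disposition='sale' → inner[ELSE] → mid
call_id=502: disposition='callback' → inner[wait_s >= 316] → drop
call_id=503: disposition='sale' → inner[duration_s >= 2072] → bronze
call_id=504: disposition='wrong_num' → outer ELSE → hot
call_id=505: disposition='no_answer' → outer ELSE → hot
call_id=506: disposition='sale' → inner[duration_s >= 2744] → silver
call_id=507: disposition='no_answer' → outer ELSE → hot
call_id=508: disposition='callback' → inner[wait_s >= 316] → drop
call_id=509: disposition='wrong_num' → outer ELSE → hot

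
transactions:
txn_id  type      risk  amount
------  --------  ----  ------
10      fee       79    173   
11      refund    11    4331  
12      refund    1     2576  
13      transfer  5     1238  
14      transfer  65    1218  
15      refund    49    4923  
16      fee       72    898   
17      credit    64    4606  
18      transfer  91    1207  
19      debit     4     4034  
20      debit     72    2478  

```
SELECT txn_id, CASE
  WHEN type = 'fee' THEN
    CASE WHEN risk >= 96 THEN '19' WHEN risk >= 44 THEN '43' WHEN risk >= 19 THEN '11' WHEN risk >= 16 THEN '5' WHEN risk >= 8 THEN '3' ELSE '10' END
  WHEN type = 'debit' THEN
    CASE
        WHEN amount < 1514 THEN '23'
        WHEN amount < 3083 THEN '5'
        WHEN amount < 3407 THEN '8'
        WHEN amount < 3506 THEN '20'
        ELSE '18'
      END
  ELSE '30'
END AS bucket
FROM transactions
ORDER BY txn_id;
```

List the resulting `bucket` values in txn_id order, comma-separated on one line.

txn_id=10: type='fee' → inner[risk >= 44] → 43
txn_id=11: type='refund' → outer ELSE → 30
txn_id=12: type='refund' → outer ELSE → 30
txn_id=13: type='transfer' → outer ELSE → 30
txn_id=14: type='transfer' → outer ELSE → 30
txn_id=15: type='refund' → outer ELSE → 30
txn_id=16: type='fee' → inner[risk >= 44] → 43
txn_id=17: type='credit' → outer ELSE → 30
txn_id=18: type='transfer' → outer ELSE → 30
txn_id=19: type='debit' → inner[ELSE] → 18
txn_id=20: type='debit' → inner[amount < 3083] → 5

43, 30, 30, 30, 30, 30, 43, 30, 30, 18, 5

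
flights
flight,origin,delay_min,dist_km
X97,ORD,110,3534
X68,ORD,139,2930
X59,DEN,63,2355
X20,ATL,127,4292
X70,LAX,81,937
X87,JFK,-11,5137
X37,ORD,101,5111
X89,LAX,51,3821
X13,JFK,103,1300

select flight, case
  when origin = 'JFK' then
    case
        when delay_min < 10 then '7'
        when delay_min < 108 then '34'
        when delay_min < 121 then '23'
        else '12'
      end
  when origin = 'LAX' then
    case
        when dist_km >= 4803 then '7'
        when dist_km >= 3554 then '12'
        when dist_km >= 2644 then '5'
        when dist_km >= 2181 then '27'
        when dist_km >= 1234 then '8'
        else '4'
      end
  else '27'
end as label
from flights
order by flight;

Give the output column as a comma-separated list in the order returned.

34, 27, 27, 27, 27, 4, 7, 12, 27

flight=X13: origin='JFK' → inner[delay_min < 108] → 34
flight=X20: origin='ATL' → outer ELSE → 27
flight=X37: origin='ORD' → outer ELSE → 27
flight=X59: origin='DEN' → outer ELSE → 27
flight=X68: origin='ORD' → outer ELSE → 27
flight=X70: origin='LAX' → inner[ELSE] → 4
flight=X87: origin='JFK' → inner[delay_min < 10] → 7
flight=X89: origin='LAX' → inner[dist_km >= 3554] → 12
flight=X97: origin='ORD' → outer ELSE → 27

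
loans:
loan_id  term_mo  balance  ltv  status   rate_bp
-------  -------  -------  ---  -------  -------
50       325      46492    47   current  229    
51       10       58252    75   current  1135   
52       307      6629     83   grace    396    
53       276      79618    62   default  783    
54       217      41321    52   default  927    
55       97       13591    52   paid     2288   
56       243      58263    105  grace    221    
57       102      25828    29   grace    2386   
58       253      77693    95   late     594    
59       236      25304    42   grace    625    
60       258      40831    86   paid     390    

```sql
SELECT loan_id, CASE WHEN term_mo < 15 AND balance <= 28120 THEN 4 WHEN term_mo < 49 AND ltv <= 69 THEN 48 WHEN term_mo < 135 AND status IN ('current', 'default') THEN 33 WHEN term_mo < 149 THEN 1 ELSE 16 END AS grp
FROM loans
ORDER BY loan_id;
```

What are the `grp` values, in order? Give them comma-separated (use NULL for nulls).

16, 33, 16, 16, 16, 1, 16, 1, 16, 16, 16

loan_id=50: ELSE → 16
loan_id=51: term_mo < 135 AND status IN ('current', 'default') → 33
loan_id=52: ELSE → 16
loan_id=53: ELSE → 16
loan_id=54: ELSE → 16
loan_id=55: term_mo < 149 → 1
loan_id=56: ELSE → 16
loan_id=57: term_mo < 149 → 1
loan_id=58: ELSE → 16
loan_id=59: ELSE → 16
loan_id=60: ELSE → 16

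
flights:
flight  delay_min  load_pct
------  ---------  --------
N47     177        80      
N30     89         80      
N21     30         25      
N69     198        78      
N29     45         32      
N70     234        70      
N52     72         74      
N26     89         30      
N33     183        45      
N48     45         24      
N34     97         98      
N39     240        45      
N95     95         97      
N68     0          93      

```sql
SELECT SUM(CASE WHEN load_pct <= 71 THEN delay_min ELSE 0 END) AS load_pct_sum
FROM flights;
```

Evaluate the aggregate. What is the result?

flight=N47: ✗
flight=N30: ✗
flight=N21: ✓ → 30
flight=N69: ✗
flight=N29: ✓ → 45
flight=N70: ✓ → 234
flight=N52: ✗
flight=N26: ✓ → 89
flight=N33: ✓ → 183
flight=N48: ✓ → 45
flight=N34: ✗
flight=N39: ✓ → 240
flight=N95: ✗
flight=N68: ✗
load_pct_sum = 30 + 45 + 234 + 89 + 183 + 45 + 240 = 866

866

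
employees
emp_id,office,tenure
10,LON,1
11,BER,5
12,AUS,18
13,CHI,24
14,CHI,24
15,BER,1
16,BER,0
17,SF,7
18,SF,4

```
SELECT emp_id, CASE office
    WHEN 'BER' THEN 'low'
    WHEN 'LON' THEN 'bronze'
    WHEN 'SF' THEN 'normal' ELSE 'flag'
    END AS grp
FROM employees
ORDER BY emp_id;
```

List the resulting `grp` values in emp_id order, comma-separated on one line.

emp_id=10: office='LON' → bronze
emp_id=11: office='BER' → low
emp_id=12: ELSE → flag
emp_id=13: ELSE → flag
emp_id=14: ELSE → flag
emp_id=15: office='BER' → low
emp_id=16: office='BER' → low
emp_id=17: office='SF' → normal
emp_id=18: office='SF' → normal

bronze, low, flag, flag, flag, low, low, normal, normal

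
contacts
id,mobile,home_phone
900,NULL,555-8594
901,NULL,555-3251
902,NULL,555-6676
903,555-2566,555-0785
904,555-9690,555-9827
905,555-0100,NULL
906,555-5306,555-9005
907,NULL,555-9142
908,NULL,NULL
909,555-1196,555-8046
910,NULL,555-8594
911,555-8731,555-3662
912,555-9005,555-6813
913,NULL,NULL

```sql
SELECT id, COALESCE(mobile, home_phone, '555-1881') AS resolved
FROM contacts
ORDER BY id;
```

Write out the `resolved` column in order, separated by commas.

id=900: mobile=NULL, home_phone=555-8594 → 555-8594
id=901: mobile=NULL, home_phone=555-3251 → 555-3251
id=902: mobile=NULL, home_phone=555-6676 → 555-6676
id=903: mobile=555-2566 → 555-2566
id=904: mobile=555-9690 → 555-9690
id=905: mobile=555-0100 → 555-0100
id=906: mobile=555-5306 → 555-5306
id=907: mobile=NULL, home_phone=555-9142 → 555-9142
id=908: mobile=NULL, home_phone=NULL, → literal 555-1881 → 555-1881
id=909: mobile=555-1196 → 555-1196
id=910: mobile=NULL, home_phone=555-8594 → 555-8594
id=911: mobile=555-8731 → 555-8731
id=912: mobile=555-9005 → 555-9005
id=913: mobile=NULL, home_phone=NULL, → literal 555-1881 → 555-1881

555-8594, 555-3251, 555-6676, 555-2566, 555-9690, 555-0100, 555-5306, 555-9142, 555-1881, 555-1196, 555-8594, 555-8731, 555-9005, 555-1881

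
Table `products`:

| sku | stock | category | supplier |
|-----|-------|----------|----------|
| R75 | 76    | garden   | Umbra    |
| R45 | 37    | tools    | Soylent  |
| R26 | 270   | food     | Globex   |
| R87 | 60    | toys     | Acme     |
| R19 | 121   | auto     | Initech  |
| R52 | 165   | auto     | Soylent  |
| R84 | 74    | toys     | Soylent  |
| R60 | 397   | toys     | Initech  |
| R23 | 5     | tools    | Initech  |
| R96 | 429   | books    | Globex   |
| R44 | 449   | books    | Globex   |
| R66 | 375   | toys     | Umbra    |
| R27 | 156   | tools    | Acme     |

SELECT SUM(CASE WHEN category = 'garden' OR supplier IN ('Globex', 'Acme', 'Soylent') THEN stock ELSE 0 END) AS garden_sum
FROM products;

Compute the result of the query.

1716

sku=R75: ✓ → 76
sku=R45: ✓ → 37
sku=R26: ✓ → 270
sku=R87: ✓ → 60
sku=R19: ✗
sku=R52: ✓ → 165
sku=R84: ✓ → 74
sku=R60: ✗
sku=R23: ✗
sku=R96: ✓ → 429
sku=R44: ✓ → 449
sku=R66: ✗
sku=R27: ✓ → 156
garden_sum = 76 + 37 + 270 + 60 + 165 + 74 + 429 + 449 + 156 = 1716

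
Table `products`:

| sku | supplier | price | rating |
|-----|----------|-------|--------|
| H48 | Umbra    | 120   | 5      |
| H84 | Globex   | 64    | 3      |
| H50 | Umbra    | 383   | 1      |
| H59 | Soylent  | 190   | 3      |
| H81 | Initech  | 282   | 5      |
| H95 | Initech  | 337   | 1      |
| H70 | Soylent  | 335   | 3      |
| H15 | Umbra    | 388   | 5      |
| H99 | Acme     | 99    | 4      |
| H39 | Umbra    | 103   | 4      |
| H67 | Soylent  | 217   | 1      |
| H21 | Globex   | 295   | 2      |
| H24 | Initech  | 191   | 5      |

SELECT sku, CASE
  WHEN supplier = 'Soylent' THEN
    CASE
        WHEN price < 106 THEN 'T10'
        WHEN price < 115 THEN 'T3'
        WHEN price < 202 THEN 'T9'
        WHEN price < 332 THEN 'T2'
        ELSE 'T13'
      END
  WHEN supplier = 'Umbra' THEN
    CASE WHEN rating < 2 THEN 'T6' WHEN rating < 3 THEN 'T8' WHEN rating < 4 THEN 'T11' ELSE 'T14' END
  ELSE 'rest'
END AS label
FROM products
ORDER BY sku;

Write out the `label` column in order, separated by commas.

sku=H15: supplier='Umbra' → inner[ELSE] → T14
sku=H21: supplier='Globex' → outer ELSE → rest
sku=H24: supplier='Initech' → outer ELSE → rest
sku=H39: supplier='Umbra' → inner[ELSE] → T14
sku=H48: supplier='Umbra' → inner[ELSE] → T14
sku=H50: supplier='Umbra' → inner[rating < 2] → T6
sku=H59: supplier='Soylent' → inner[price < 202] → T9
sku=H67: supplier='Soylent' → inner[price < 332] → T2
sku=H70: supplier='Soylent' → inner[ELSE] → T13
sku=H81: supplier='Initech' → outer ELSE → rest
sku=H84: supplier='Globex' → outer ELSE → rest
sku=H95: supplier='Initech' → outer ELSE → rest
sku=H99: supplier='Acme' → outer ELSE → rest

T14, rest, rest, T14, T14, T6, T9, T2, T13, rest, rest, rest, rest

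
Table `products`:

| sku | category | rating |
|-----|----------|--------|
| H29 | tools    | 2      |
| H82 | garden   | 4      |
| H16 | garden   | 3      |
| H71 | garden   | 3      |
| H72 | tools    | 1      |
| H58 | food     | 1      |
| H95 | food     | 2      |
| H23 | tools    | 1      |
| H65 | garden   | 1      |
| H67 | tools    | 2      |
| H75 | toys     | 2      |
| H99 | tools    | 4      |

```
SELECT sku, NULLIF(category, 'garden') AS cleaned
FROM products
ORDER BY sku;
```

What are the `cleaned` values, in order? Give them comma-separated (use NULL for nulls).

sku=H16: category=garden vs garden: equal → NULL
sku=H23: category=tools vs garden: differ → tools
sku=H29: category=tools vs garden: differ → tools
sku=H58: category=food vs garden: differ → food
sku=H65: category=garden vs garden: equal → NULL
sku=H67: category=tools vs garden: differ → tools
sku=H71: category=garden vs garden: equal → NULL
sku=H72: category=tools vs garden: differ → tools
sku=H75: category=toys vs garden: differ → toys
sku=H82: category=garden vs garden: equal → NULL
sku=H95: category=food vs garden: differ → food
sku=H99: category=tools vs garden: differ → tools

NULL, tools, tools, food, NULL, tools, NULL, tools, toys, NULL, food, tools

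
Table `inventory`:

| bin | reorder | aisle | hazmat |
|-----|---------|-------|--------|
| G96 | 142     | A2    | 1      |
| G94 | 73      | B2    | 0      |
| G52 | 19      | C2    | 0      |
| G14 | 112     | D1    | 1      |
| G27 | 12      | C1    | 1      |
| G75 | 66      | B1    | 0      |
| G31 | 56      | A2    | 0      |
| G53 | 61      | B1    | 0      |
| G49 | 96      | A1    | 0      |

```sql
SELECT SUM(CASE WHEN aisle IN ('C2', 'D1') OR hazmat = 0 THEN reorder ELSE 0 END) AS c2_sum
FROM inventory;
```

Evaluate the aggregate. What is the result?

483

bin=G96: ✗
bin=G94: ✓ → 73
bin=G52: ✓ → 19
bin=G14: ✓ → 112
bin=G27: ✗
bin=G75: ✓ → 66
bin=G31: ✓ → 56
bin=G53: ✓ → 61
bin=G49: ✓ → 96
c2_sum = 73 + 19 + 112 + 66 + 56 + 61 + 96 = 483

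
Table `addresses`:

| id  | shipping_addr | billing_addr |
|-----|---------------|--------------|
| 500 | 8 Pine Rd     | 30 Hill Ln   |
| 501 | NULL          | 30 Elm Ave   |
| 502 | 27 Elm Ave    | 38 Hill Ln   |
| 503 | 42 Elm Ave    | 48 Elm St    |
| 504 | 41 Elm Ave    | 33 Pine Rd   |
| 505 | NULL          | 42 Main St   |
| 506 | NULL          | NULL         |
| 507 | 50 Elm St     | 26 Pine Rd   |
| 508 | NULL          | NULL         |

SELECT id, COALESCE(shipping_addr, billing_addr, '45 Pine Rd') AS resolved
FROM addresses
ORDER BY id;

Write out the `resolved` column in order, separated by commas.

id=500: shipping_addr=8 Pine Rd → 8 Pine Rd
id=501: shipping_addr=NULL, billing_addr=30 Elm Ave → 30 Elm Ave
id=502: shipping_addr=27 Elm Ave → 27 Elm Ave
id=503: shipping_addr=42 Elm Ave → 42 Elm Ave
id=504: shipping_addr=41 Elm Ave → 41 Elm Ave
id=505: shipping_addr=NULL, billing_addr=42 Main St → 42 Main St
id=506: shipping_addr=NULL, billing_addr=NULL, → literal 45 Pine Rd → 45 Pine Rd
id=507: shipping_addr=50 Elm St → 50 Elm St
id=508: shipping_addr=NULL, billing_addr=NULL, → literal 45 Pine Rd → 45 Pine Rd

8 Pine Rd, 30 Elm Ave, 27 Elm Ave, 42 Elm Ave, 41 Elm Ave, 42 Main St, 45 Pine Rd, 50 Elm St, 45 Pine Rd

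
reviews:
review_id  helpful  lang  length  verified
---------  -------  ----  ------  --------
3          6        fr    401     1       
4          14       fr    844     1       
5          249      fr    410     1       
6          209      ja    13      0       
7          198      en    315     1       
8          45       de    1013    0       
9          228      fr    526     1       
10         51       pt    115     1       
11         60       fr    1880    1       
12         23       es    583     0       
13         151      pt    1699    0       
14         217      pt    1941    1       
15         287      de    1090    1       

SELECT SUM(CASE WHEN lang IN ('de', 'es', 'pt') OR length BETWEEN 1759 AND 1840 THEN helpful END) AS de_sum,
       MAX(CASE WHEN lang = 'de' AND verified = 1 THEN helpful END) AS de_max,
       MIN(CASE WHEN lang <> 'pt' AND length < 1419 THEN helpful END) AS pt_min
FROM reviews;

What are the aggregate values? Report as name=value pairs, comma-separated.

de_sum=774, de_max=287, pt_min=6

[de_sum: lang IN ('de', 'es', 'pt') OR length BETWEEN 1759 AND 1840]
review_id=3: ✗
review_id=4: ✗
review_id=5: ✗
review_id=6: ✗
review_id=7: ✗
review_id=8: ✓ → 45
review_id=9: ✗
review_id=10: ✓ → 51
review_id=11: ✗
review_id=12: ✓ → 23
review_id=13: ✓ → 151
review_id=14: ✓ → 217
review_id=15: ✓ → 287
de_sum = 45 + 51 + 23 + 151 + 217 + 287 = 774
—
[de_max: lang = 'de' AND verified = 1]
review_id=3: ✗
review_id=4: ✗
review_id=5: ✗
review_id=6: ✗
review_id=7: ✗
review_id=8: ✗
review_id=9: ✗
review_id=10: ✗
review_id=11: ✗
review_id=12: ✗
review_id=13: ✗
review_id=14: ✗
review_id=15: ✓ → 287
de_max = MAX(287) = 287
—
[pt_min: lang <> 'pt' AND length < 1419]
review_id=3: ✓ → 6
review_id=4: ✓ → 14
review_id=5: ✓ → 249
review_id=6: ✓ → 209
review_id=7: ✓ → 198
review_id=8: ✓ → 45
review_id=9: ✓ → 228
review_id=10: ✗
review_id=11: ✗
review_id=12: ✓ → 23
review_id=13: ✗
review_id=14: ✗
review_id=15: ✓ → 287
pt_min = MIN(6, 14, 249, 209, 198, 45, 228, 23, 287) = 6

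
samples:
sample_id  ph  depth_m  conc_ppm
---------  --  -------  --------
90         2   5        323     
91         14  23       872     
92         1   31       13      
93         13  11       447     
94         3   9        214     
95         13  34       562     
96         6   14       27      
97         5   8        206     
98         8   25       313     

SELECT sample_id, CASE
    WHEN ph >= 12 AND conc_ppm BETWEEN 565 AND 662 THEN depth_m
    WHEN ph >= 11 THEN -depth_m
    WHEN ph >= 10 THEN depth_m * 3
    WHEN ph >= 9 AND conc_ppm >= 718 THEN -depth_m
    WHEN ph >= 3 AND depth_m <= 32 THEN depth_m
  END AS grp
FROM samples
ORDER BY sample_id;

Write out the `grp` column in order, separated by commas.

NULL, -23, NULL, -11, 9, -34, 14, 8, 25

sample_id=90: (no match → NULL) → NULL
sample_id=91: ph >= 11 → -23
sample_id=92: (no match → NULL) → NULL
sample_id=93: ph >= 11 → -11
sample_id=94: ph >= 3 AND depth_m <= 32 → 9
sample_id=95: ph >= 11 → -34
sample_id=96: ph >= 3 AND depth_m <= 32 → 14
sample_id=97: ph >= 3 AND depth_m <= 32 → 8
sample_id=98: ph >= 3 AND depth_m <= 32 → 25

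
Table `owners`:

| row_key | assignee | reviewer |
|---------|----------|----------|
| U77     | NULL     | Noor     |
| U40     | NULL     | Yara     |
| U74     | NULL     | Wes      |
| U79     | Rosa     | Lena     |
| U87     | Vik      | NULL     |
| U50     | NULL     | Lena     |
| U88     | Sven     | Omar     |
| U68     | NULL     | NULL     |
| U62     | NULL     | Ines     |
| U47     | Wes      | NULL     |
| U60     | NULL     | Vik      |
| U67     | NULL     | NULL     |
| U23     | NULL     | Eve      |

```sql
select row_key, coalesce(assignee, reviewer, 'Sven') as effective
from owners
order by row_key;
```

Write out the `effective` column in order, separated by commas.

Eve, Yara, Wes, Lena, Vik, Ines, Sven, Sven, Wes, Noor, Rosa, Vik, Sven

row_key=U23: assignee=NULL, reviewer=Eve → Eve
row_key=U40: assignee=NULL, reviewer=Yara → Yara
row_key=U47: assignee=Wes → Wes
row_key=U50: assignee=NULL, reviewer=Lena → Lena
row_key=U60: assignee=NULL, reviewer=Vik → Vik
row_key=U62: assignee=NULL, reviewer=Ines → Ines
row_key=U67: assignee=NULL, reviewer=NULL, → literal Sven → Sven
row_key=U68: assignee=NULL, reviewer=NULL, → literal Sven → Sven
row_key=U74: assignee=NULL, reviewer=Wes → Wes
row_key=U77: assignee=NULL, reviewer=Noor → Noor
row_key=U79: assignee=Rosa → Rosa
row_key=U87: assignee=Vik → Vik
row_key=U88: assignee=Sven → Sven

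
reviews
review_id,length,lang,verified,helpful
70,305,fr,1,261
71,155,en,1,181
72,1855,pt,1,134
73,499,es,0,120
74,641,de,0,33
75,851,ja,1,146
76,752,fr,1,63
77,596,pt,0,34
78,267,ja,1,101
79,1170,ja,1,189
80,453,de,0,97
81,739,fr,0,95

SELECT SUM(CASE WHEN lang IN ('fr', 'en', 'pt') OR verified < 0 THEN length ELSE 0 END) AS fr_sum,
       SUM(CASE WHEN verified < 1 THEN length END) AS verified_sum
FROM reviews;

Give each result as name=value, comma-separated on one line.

fr_sum=4402, verified_sum=2928

[fr_sum: lang IN ('fr', 'en', 'pt') OR verified < 0]
review_id=70: ✓ → 305
review_id=71: ✓ → 155
review_id=72: ✓ → 1855
review_id=73: ✗
review_id=74: ✗
review_id=75: ✗
review_id=76: ✓ → 752
review_id=77: ✓ → 596
review_id=78: ✗
review_id=79: ✗
review_id=80: ✗
review_id=81: ✓ → 739
fr_sum = 305 + 155 + 1855 + 752 + 596 + 739 = 4402
—
[verified_sum: verified < 1]
review_id=70: ✗
review_id=71: ✗
review_id=72: ✗
review_id=73: ✓ → 499
review_id=74: ✓ → 641
review_id=75: ✗
review_id=76: ✗
review_id=77: ✓ → 596
review_id=78: ✗
review_id=79: ✗
review_id=80: ✓ → 453
review_id=81: ✓ → 739
verified_sum = 499 + 641 + 596 + 453 + 739 = 2928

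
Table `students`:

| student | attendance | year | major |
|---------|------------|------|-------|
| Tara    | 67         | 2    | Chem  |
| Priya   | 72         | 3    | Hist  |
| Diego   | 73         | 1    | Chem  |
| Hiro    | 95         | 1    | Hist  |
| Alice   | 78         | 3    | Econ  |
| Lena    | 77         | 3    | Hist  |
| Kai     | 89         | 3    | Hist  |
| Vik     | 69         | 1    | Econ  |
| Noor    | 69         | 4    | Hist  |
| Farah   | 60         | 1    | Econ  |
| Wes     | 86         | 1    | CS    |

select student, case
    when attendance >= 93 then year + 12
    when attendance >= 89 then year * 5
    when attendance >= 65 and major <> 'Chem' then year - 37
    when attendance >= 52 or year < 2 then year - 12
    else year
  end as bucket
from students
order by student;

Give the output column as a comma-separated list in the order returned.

-34, -11, -11, 13, 15, -34, -33, -34, -10, -36, -36

student=Alice: attendance >= 65 and major <> 'Chem' → -34
student=Diego: attendance >= 52 or year < 2 → -11
student=Farah: attendance >= 52 or year < 2 → -11
student=Hiro: attendance >= 93 → 13
student=Kai: attendance >= 89 → 15
student=Lena: attendance >= 65 and major <> 'Chem' → -34
student=Noor: attendance >= 65 and major <> 'Chem' → -33
student=Priya: attendance >= 65 and major <> 'Chem' → -34
student=Tara: attendance >= 52 or year < 2 → -10
student=Vik: attendance >= 65 and major <> 'Chem' → -36
student=Wes: attendance >= 65 and major <> 'Chem' → -36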